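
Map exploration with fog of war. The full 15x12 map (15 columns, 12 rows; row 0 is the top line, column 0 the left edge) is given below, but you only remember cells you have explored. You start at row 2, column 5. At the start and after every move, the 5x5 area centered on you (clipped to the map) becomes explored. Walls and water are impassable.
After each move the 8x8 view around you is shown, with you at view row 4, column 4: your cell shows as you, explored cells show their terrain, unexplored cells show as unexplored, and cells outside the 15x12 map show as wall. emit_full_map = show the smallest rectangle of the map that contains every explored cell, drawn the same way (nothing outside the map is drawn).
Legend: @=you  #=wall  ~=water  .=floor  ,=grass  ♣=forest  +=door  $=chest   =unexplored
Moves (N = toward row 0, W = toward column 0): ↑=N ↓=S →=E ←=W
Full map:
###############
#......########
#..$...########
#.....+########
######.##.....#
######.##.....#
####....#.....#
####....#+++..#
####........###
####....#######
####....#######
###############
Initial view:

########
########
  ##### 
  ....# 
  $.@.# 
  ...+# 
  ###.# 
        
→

########
########
 ###### 
 ....## 
 $..@## 
 ...+## 
 ###.## 
        

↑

########
########
########
 ###### 
 ...@## 
 $...## 
 ...+## 
 ###.## 

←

########
########
########
  ######
  ..@.##
  $...##
  ...+##
  ###.##

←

########
########
########
  ######
  ..@..#
  .$...#
  ....+#
   ###.#

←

########
########
########
# ######
# ..@...
# ..$...
# .....+
#   ###.

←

########
########
########
########
###.@...
###..$..
###.....
##   ###

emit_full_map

#########
#.@....##
#..$...##
#.....+##
   ###.##

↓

########
########
########
###.....
###.@$..
###.....
########
##      

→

########
########
########
##......
##..@...
##.....+
#######.
#       

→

########
########
########
#......#
#..$@..#
#.....+#
######.#
        

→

########
########
########
......##
..$.@.##
.....+##
#####.##
        

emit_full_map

#########
#......##
#..$.@.##
#.....+##
######.##


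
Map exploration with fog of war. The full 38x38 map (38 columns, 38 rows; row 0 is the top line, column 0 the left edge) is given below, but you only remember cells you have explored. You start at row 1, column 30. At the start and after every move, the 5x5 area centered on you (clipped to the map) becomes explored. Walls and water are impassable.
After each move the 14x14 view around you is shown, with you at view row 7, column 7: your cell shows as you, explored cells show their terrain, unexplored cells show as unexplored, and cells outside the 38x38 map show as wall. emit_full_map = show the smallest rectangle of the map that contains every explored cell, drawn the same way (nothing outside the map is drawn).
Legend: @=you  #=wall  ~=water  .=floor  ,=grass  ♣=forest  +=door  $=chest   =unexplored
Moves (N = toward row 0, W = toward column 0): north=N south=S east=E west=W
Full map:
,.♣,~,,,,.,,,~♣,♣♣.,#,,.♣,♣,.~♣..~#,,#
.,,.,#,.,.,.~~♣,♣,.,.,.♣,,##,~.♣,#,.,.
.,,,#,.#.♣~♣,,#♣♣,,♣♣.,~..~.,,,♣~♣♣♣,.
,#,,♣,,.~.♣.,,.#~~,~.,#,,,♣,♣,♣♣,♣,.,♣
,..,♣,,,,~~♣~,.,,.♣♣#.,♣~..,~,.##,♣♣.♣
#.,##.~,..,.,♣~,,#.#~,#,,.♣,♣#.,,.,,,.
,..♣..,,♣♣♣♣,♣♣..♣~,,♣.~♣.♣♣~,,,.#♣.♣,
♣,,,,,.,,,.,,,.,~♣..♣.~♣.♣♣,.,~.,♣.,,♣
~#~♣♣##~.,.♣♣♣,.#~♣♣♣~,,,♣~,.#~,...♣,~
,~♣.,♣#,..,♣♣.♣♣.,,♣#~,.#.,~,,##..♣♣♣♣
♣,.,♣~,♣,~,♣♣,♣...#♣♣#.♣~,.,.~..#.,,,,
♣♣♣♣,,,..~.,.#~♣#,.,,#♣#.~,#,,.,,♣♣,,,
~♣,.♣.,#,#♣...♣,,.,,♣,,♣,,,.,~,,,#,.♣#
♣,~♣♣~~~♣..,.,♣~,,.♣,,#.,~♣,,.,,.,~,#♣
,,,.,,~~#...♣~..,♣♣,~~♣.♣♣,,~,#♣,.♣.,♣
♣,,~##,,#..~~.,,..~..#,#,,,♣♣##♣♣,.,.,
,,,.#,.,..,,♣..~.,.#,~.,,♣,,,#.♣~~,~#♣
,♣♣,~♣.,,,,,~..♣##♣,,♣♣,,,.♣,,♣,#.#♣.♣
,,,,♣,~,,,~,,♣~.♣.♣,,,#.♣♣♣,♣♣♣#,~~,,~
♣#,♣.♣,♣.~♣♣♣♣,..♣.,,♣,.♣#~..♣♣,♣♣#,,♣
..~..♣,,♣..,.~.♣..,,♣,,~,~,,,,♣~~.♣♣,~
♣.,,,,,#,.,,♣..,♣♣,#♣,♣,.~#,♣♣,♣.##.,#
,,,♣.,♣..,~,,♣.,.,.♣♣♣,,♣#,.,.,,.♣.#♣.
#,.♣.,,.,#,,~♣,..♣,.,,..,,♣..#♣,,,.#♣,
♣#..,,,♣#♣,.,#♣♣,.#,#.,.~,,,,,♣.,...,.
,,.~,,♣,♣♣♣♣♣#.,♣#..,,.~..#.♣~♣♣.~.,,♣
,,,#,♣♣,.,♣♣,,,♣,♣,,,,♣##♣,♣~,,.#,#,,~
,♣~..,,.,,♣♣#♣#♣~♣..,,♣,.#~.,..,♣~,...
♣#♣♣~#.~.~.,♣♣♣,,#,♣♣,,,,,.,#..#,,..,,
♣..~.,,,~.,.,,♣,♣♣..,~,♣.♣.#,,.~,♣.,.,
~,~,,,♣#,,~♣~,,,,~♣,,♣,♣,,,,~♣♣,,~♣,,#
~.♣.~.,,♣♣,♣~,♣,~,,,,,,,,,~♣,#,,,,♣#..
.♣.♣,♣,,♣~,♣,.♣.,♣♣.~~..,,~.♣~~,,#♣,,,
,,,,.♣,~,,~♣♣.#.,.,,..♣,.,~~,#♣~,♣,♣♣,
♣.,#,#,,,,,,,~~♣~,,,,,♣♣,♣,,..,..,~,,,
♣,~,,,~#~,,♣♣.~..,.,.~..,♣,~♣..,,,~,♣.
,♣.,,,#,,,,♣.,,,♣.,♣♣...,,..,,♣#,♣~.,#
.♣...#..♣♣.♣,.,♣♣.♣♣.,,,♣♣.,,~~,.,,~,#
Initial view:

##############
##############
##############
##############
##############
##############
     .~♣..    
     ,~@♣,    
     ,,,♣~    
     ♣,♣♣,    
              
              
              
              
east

##############
##############
##############
##############
##############
##############
    .~♣..~    
    ,~.@,#    
    ,,,♣~♣    
    ♣,♣♣,♣    
              
              
              
              

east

##############
##############
##############
##############
##############
##############
   .~♣..~#   #
   ,~.♣@#,   #
   ,,,♣~♣♣   #
   ♣,♣♣,♣,   #
             #
             #
             #
             #

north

##############
##############
##############
##############
##############
##############
##############
   .~♣.@~#   #
   ,~.♣,#,   #
   ,,,♣~♣♣   #
   ♣,♣♣,♣,   #
             #
             #
             #

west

##############
##############
##############
##############
##############
##############
##############
    .~♣@.~#   
    ,~.♣,#,   
    ,,,♣~♣♣   
    ♣,♣♣,♣,   
              
              
              

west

##############
##############
##############
##############
##############
##############
##############
     .~@..~#  
     ,~.♣,#,  
     ,,,♣~♣♣  
     ♣,♣♣,♣,  
              
              
              

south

##############
##############
##############
##############
##############
##############
     .~♣..~#  
     ,~@♣,#,  
     ,,,♣~♣♣  
     ♣,♣♣,♣,  
              
              
              
              

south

##############
##############
##############
##############
##############
     .~♣..~#  
     ,~.♣,#,  
     ,,@♣~♣♣  
     ♣,♣♣,♣,  
     ~,.##    
              
              
              
              

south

##############
##############
##############
##############
     .~♣..~#  
     ,~.♣,#,  
     ,,,♣~♣♣  
     ♣,@♣,♣,  
     ~,.##    
     ♣#.,,    
              
              
              
              

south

##############
##############
##############
     .~♣..~#  
     ,~.♣,#,  
     ,,,♣~♣♣  
     ♣,♣♣,♣,  
     ~,@##    
     ♣#.,,    
     ~,,,.    
              
              
              
              

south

##############
##############
     .~♣..~#  
     ,~.♣,#,  
     ,,,♣~♣♣  
     ♣,♣♣,♣,  
     ~,.##    
     ♣#@,,    
     ~,,,.    
     .,~.,    
              
              
              
              

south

##############
     .~♣..~#  
     ,~.♣,#,  
     ,,,♣~♣♣  
     ♣,♣♣,♣,  
     ~,.##    
     ♣#.,,    
     ~,@,.    
     .,~.,    
     .#~,.    
              
              
              
              

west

##############
      .~♣..~# 
      ,~.♣,#, 
      ,,,♣~♣♣ 
      ♣,♣♣,♣, 
     ,~,.##   
     ,♣#.,,   
     ♣~@,,.   
     ,.,~.,   
     ,.#~,.   
              
              
              
              

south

      .~♣..~# 
      ,~.♣,#, 
      ,,,♣~♣♣ 
      ♣,♣♣,♣, 
     ,~,.##   
     ,♣#.,,   
     ♣~,,,.   
     ,.@~.,   
     ,.#~,.   
     ~,,##    
              
              
              
              

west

       .~♣..~#
       ,~.♣,#,
       ,,,♣~♣♣
       ♣,♣♣,♣,
      ,~,.##  
     ♣,♣#.,,  
     ♣♣~,,,.  
     ♣,@,~.,  
     ~,.#~,.  
     ,~,,##   
              
              
              
              

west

        .~♣..~
        ,~.♣,#
        ,,,♣~♣
        ♣,♣♣,♣
       ,~,.## 
     .♣,♣#.,, 
     .♣♣~,,,. 
     ♣♣@.,~., 
     ♣~,.#~,. 
     .,~,,##  
              
              
              
              

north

##############
        .~♣..~
        ,~.♣,#
        ,,,♣~♣
        ♣,♣♣,♣
     ..,~,.## 
     .♣,♣#.,, 
     .♣@~,,,. 
     ♣♣,.,~., 
     ♣~,.#~,. 
     .,~,,##  
              
              
              

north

##############
##############
        .~♣..~
        ,~.♣,#
        ,,,♣~♣
     ,♣,♣,♣♣,♣
     ..,~,.## 
     .♣@♣#.,, 
     .♣♣~,,,. 
     ♣♣,.,~., 
     ♣~,.#~,. 
     .,~,,##  
              
              

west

##############
##############
         .~♣..
         ,~.♣,
         ,,,♣~
     ,,♣,♣,♣♣,
     ~..,~,.##
     ,.@,♣#.,,
     ♣.♣♣~,,,.
     .♣♣,.,~.,
      ♣~,.#~,.
      .,~,,## 
              
              

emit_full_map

    .~♣..~#
    ,~.♣,#,
    ,,,♣~♣♣
,,♣,♣,♣♣,♣,
~..,~,.##  
,.@,♣#.,,  
♣.♣♣~,,,.  
.♣♣,.,~.,  
 ♣~,.#~,.  
 .,~,,##   


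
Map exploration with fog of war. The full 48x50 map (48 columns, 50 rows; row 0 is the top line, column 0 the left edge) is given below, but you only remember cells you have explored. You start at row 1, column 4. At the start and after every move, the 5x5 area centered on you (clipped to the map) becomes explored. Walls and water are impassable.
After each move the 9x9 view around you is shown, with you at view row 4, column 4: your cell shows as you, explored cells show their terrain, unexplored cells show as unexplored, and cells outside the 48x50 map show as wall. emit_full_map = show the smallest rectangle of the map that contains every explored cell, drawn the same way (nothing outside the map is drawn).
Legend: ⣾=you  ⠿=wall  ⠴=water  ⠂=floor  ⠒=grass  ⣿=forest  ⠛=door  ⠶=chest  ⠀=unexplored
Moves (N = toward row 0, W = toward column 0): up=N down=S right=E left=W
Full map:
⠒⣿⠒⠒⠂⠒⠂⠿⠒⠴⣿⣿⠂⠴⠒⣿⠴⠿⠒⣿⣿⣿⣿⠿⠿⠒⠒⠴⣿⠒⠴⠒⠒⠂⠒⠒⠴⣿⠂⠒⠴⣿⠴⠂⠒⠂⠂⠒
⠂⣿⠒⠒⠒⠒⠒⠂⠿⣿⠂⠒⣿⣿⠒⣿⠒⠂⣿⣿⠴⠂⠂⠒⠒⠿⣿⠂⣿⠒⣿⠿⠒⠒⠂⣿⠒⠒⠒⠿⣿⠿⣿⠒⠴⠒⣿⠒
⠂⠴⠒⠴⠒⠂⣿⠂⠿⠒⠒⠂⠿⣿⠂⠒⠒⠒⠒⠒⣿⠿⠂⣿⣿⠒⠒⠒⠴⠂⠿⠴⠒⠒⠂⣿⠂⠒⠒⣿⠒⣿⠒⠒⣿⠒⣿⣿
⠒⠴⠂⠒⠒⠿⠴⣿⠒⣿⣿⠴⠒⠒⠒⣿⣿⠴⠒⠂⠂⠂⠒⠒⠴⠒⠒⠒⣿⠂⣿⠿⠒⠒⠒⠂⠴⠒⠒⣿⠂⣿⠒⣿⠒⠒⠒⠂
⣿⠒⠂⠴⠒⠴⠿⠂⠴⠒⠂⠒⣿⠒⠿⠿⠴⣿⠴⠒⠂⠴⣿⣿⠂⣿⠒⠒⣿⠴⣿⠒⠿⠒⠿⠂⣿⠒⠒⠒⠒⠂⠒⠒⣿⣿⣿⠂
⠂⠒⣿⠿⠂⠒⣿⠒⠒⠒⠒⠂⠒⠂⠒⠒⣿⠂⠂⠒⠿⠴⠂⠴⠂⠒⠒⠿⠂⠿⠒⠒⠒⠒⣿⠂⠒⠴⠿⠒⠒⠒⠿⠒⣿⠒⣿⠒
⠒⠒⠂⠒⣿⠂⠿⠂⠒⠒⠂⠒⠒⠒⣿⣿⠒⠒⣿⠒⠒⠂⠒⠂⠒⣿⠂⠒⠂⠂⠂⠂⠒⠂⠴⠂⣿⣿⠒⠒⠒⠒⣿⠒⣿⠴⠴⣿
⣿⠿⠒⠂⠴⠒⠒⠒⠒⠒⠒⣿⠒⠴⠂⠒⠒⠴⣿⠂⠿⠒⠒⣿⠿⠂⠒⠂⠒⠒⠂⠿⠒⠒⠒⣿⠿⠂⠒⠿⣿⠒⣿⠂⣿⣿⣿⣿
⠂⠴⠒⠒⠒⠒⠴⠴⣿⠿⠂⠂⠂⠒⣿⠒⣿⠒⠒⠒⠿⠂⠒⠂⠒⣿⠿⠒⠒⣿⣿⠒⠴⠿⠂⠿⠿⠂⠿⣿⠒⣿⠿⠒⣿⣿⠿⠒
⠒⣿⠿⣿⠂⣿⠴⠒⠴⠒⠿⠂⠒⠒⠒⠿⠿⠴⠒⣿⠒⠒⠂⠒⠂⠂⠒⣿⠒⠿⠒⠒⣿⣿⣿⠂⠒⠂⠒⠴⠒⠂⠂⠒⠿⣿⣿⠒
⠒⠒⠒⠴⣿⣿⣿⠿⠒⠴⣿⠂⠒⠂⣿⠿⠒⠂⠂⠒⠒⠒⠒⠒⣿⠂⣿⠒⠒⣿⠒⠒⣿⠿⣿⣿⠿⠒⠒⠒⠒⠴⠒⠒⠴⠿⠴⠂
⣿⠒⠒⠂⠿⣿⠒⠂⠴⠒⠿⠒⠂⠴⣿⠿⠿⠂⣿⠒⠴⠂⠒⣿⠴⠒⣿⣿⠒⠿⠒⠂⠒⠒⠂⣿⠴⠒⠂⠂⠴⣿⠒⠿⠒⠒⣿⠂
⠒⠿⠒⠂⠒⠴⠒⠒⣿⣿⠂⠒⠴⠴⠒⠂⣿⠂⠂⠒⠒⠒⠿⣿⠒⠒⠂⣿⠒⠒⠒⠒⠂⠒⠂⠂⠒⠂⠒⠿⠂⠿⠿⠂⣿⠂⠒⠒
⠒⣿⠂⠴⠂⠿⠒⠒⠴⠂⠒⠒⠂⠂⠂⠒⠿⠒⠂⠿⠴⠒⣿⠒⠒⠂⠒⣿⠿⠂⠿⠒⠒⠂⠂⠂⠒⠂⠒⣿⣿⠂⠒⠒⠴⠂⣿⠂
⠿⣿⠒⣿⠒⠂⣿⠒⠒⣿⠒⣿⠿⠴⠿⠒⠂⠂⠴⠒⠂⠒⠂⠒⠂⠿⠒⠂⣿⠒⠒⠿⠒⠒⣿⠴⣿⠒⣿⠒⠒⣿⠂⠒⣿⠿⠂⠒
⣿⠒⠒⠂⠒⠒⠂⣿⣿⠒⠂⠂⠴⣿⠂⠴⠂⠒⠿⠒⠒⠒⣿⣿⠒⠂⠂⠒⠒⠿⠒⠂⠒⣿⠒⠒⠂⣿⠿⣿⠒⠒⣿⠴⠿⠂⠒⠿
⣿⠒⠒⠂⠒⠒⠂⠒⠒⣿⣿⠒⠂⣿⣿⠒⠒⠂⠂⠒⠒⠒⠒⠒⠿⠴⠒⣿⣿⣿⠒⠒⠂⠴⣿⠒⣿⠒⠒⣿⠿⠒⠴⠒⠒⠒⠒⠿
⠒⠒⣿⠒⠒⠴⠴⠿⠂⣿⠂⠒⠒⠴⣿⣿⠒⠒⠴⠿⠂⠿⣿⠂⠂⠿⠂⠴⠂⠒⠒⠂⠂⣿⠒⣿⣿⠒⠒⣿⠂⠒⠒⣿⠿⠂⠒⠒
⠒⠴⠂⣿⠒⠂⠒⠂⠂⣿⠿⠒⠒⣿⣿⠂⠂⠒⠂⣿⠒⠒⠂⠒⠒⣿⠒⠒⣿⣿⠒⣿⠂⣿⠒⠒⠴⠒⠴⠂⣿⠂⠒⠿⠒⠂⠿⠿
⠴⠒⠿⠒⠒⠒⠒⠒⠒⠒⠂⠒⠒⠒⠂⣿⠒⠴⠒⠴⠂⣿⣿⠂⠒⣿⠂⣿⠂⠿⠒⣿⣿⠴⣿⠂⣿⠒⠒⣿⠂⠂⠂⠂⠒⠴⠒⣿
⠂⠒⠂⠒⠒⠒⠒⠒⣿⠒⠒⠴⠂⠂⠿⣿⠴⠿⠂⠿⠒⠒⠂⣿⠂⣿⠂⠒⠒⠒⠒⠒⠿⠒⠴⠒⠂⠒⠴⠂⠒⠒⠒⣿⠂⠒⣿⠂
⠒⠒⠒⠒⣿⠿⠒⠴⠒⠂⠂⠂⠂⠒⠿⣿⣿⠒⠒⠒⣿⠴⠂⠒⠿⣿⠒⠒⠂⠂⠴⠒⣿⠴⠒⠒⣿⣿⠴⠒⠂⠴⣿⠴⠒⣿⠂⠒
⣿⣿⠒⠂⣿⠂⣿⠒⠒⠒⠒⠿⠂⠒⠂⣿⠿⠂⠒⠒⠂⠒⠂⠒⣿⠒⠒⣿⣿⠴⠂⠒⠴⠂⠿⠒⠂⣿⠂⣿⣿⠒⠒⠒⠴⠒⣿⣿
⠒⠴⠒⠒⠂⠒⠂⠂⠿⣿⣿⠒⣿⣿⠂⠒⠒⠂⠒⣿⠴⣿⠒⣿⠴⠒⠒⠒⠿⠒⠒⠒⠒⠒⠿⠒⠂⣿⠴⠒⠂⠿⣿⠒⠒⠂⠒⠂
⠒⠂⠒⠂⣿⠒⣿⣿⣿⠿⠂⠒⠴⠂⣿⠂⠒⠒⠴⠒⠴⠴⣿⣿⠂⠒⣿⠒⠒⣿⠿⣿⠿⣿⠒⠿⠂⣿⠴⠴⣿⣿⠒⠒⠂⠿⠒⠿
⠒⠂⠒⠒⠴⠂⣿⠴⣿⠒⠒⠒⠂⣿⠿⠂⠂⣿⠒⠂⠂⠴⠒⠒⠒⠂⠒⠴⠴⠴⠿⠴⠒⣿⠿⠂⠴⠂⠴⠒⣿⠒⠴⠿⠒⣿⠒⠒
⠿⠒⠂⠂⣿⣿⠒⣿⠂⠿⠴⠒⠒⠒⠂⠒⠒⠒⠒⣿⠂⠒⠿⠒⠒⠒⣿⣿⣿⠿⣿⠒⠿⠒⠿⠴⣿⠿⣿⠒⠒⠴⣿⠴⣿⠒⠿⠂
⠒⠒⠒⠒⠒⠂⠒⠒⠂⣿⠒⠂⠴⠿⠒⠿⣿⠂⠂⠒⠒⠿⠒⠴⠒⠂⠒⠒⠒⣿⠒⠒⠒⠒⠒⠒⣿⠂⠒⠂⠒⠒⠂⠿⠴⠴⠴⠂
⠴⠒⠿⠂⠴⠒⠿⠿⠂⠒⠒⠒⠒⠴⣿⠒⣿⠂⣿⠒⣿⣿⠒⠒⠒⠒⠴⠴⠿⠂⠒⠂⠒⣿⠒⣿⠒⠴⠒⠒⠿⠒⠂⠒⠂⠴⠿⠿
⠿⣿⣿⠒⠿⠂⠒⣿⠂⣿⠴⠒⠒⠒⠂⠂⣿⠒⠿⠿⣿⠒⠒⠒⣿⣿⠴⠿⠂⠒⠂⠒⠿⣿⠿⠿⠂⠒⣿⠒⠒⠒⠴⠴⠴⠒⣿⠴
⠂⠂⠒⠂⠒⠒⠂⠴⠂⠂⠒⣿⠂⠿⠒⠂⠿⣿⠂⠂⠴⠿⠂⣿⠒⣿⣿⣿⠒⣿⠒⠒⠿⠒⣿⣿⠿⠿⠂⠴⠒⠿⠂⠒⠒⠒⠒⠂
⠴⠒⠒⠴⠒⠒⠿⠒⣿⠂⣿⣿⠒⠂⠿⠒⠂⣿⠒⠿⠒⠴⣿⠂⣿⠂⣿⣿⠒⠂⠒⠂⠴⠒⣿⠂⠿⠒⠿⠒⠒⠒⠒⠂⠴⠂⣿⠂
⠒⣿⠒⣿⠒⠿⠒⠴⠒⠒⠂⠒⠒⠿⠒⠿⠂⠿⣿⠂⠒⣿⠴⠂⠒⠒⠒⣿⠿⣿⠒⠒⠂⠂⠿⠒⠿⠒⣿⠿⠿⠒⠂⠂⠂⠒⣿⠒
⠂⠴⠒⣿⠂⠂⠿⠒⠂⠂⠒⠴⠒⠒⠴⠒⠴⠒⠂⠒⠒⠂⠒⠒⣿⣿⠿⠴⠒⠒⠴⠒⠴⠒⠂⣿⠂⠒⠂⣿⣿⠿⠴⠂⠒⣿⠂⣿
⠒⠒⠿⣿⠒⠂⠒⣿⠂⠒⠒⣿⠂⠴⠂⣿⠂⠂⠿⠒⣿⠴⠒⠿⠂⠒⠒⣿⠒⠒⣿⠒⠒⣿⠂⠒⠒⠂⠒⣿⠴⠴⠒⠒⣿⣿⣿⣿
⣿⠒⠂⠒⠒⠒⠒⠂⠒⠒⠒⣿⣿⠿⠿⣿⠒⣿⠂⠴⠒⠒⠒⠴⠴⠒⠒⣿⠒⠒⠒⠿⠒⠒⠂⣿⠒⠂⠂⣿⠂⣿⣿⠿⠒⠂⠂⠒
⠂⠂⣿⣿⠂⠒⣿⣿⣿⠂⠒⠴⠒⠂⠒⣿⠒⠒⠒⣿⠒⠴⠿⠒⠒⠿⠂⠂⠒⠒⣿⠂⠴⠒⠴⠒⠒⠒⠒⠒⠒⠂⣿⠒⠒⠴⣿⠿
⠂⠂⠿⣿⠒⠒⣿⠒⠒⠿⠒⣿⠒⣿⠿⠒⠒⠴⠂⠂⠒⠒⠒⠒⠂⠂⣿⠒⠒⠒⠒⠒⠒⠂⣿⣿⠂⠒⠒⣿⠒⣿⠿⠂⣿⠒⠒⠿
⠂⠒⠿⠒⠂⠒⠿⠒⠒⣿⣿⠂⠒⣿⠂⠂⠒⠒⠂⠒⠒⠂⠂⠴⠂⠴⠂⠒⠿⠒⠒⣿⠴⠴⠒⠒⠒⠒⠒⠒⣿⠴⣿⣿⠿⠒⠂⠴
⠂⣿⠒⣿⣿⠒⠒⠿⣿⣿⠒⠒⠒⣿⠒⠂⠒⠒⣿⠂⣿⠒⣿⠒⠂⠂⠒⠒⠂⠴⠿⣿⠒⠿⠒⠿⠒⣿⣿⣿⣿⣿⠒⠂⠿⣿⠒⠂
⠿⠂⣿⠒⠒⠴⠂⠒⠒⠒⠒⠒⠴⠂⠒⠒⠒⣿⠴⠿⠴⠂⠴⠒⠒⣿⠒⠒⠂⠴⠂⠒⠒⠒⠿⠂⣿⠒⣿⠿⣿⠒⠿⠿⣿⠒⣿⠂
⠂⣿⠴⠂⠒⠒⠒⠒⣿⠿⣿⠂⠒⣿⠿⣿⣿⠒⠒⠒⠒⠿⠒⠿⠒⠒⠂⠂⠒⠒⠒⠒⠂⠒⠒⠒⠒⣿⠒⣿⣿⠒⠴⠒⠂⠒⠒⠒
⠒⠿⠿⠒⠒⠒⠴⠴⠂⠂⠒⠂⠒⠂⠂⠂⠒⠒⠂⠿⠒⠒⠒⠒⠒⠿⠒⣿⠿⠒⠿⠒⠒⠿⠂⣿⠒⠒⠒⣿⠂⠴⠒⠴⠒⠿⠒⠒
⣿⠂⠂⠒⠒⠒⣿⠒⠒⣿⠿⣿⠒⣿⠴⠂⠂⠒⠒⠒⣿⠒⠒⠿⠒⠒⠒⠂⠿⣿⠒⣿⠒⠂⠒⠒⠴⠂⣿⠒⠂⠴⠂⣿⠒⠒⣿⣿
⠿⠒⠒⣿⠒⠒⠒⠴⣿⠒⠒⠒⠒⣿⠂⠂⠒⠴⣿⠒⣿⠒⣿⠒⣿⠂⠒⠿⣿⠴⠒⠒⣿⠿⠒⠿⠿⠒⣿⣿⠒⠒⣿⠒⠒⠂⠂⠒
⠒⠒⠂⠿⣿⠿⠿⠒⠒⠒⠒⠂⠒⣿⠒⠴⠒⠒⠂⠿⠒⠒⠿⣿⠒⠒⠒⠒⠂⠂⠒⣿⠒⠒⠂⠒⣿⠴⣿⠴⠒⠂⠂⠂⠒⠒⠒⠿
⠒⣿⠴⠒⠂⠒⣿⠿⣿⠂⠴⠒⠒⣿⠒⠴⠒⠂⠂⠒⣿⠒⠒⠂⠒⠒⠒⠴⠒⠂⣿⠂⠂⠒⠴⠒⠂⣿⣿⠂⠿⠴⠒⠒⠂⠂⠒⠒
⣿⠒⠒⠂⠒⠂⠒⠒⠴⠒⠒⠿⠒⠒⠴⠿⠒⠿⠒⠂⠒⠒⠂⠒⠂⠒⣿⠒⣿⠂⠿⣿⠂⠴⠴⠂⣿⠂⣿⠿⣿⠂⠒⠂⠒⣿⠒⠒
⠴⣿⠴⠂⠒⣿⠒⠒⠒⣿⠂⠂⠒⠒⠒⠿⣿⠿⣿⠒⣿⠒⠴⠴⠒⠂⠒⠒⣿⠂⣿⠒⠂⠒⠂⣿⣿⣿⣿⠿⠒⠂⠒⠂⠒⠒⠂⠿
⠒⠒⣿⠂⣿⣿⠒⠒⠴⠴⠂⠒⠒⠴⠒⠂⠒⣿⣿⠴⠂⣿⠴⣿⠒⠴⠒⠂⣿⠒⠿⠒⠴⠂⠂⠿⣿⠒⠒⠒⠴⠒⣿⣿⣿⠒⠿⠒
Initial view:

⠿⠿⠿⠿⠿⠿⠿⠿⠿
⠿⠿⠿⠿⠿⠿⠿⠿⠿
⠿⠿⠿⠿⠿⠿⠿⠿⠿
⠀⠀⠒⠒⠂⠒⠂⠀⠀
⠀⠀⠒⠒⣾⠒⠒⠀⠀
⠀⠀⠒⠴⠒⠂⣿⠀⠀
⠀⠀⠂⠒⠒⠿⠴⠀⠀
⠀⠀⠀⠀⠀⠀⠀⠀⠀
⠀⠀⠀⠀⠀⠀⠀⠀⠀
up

⠿⠿⠿⠿⠿⠿⠿⠿⠿
⠿⠿⠿⠿⠿⠿⠿⠿⠿
⠿⠿⠿⠿⠿⠿⠿⠿⠿
⠿⠿⠿⠿⠿⠿⠿⠿⠿
⠀⠀⠒⠒⣾⠒⠂⠀⠀
⠀⠀⠒⠒⠒⠒⠒⠀⠀
⠀⠀⠒⠴⠒⠂⣿⠀⠀
⠀⠀⠂⠒⠒⠿⠴⠀⠀
⠀⠀⠀⠀⠀⠀⠀⠀⠀

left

⠿⠿⠿⠿⠿⠿⠿⠿⠿
⠿⠿⠿⠿⠿⠿⠿⠿⠿
⠿⠿⠿⠿⠿⠿⠿⠿⠿
⠿⠿⠿⠿⠿⠿⠿⠿⠿
⠿⠀⣿⠒⣾⠂⠒⠂⠀
⠿⠀⣿⠒⠒⠒⠒⠒⠀
⠿⠀⠴⠒⠴⠒⠂⣿⠀
⠿⠀⠀⠂⠒⠒⠿⠴⠀
⠿⠀⠀⠀⠀⠀⠀⠀⠀

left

⠿⠿⠿⠿⠿⠿⠿⠿⠿
⠿⠿⠿⠿⠿⠿⠿⠿⠿
⠿⠿⠿⠿⠿⠿⠿⠿⠿
⠿⠿⠿⠿⠿⠿⠿⠿⠿
⠿⠿⠒⣿⣾⠒⠂⠒⠂
⠿⠿⠂⣿⠒⠒⠒⠒⠒
⠿⠿⠂⠴⠒⠴⠒⠂⣿
⠿⠿⠀⠀⠂⠒⠒⠿⠴
⠿⠿⠀⠀⠀⠀⠀⠀⠀

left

⠿⠿⠿⠿⠿⠿⠿⠿⠿
⠿⠿⠿⠿⠿⠿⠿⠿⠿
⠿⠿⠿⠿⠿⠿⠿⠿⠿
⠿⠿⠿⠿⠿⠿⠿⠿⠿
⠿⠿⠿⠒⣾⠒⠒⠂⠒
⠿⠿⠿⠂⣿⠒⠒⠒⠒
⠿⠿⠿⠂⠴⠒⠴⠒⠂
⠿⠿⠿⠀⠀⠂⠒⠒⠿
⠿⠿⠿⠀⠀⠀⠀⠀⠀

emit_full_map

⠒⣾⠒⠒⠂⠒⠂
⠂⣿⠒⠒⠒⠒⠒
⠂⠴⠒⠴⠒⠂⣿
⠀⠀⠂⠒⠒⠿⠴

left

⠿⠿⠿⠿⠿⠿⠿⠿⠿
⠿⠿⠿⠿⠿⠿⠿⠿⠿
⠿⠿⠿⠿⠿⠿⠿⠿⠿
⠿⠿⠿⠿⠿⠿⠿⠿⠿
⠿⠿⠿⠿⣾⣿⠒⠒⠂
⠿⠿⠿⠿⠂⣿⠒⠒⠒
⠿⠿⠿⠿⠂⠴⠒⠴⠒
⠿⠿⠿⠿⠀⠀⠂⠒⠒
⠿⠿⠿⠿⠀⠀⠀⠀⠀

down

⠿⠿⠿⠿⠿⠿⠿⠿⠿
⠿⠿⠿⠿⠿⠿⠿⠿⠿
⠿⠿⠿⠿⠿⠿⠿⠿⠿
⠿⠿⠿⠿⠒⣿⠒⠒⠂
⠿⠿⠿⠿⣾⣿⠒⠒⠒
⠿⠿⠿⠿⠂⠴⠒⠴⠒
⠿⠿⠿⠿⠒⠴⠂⠒⠒
⠿⠿⠿⠿⠀⠀⠀⠀⠀
⠿⠿⠿⠿⠀⠀⠀⠀⠀

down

⠿⠿⠿⠿⠿⠿⠿⠿⠿
⠿⠿⠿⠿⠿⠿⠿⠿⠿
⠿⠿⠿⠿⠒⣿⠒⠒⠂
⠿⠿⠿⠿⠂⣿⠒⠒⠒
⠿⠿⠿⠿⣾⠴⠒⠴⠒
⠿⠿⠿⠿⠒⠴⠂⠒⠒
⠿⠿⠿⠿⣿⠒⠂⠀⠀
⠿⠿⠿⠿⠀⠀⠀⠀⠀
⠿⠿⠿⠿⠀⠀⠀⠀⠀

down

⠿⠿⠿⠿⠿⠿⠿⠿⠿
⠿⠿⠿⠿⠒⣿⠒⠒⠂
⠿⠿⠿⠿⠂⣿⠒⠒⠒
⠿⠿⠿⠿⠂⠴⠒⠴⠒
⠿⠿⠿⠿⣾⠴⠂⠒⠒
⠿⠿⠿⠿⣿⠒⠂⠀⠀
⠿⠿⠿⠿⠂⠒⣿⠀⠀
⠿⠿⠿⠿⠀⠀⠀⠀⠀
⠿⠿⠿⠿⠀⠀⠀⠀⠀

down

⠿⠿⠿⠿⠒⣿⠒⠒⠂
⠿⠿⠿⠿⠂⣿⠒⠒⠒
⠿⠿⠿⠿⠂⠴⠒⠴⠒
⠿⠿⠿⠿⠒⠴⠂⠒⠒
⠿⠿⠿⠿⣾⠒⠂⠀⠀
⠿⠿⠿⠿⠂⠒⣿⠀⠀
⠿⠿⠿⠿⠒⠒⠂⠀⠀
⠿⠿⠿⠿⠀⠀⠀⠀⠀
⠿⠿⠿⠿⠀⠀⠀⠀⠀

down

⠿⠿⠿⠿⠂⣿⠒⠒⠒
⠿⠿⠿⠿⠂⠴⠒⠴⠒
⠿⠿⠿⠿⠒⠴⠂⠒⠒
⠿⠿⠿⠿⣿⠒⠂⠀⠀
⠿⠿⠿⠿⣾⠒⣿⠀⠀
⠿⠿⠿⠿⠒⠒⠂⠀⠀
⠿⠿⠿⠿⣿⠿⠒⠀⠀
⠿⠿⠿⠿⠀⠀⠀⠀⠀
⠿⠿⠿⠿⠀⠀⠀⠀⠀

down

⠿⠿⠿⠿⠂⠴⠒⠴⠒
⠿⠿⠿⠿⠒⠴⠂⠒⠒
⠿⠿⠿⠿⣿⠒⠂⠀⠀
⠿⠿⠿⠿⠂⠒⣿⠀⠀
⠿⠿⠿⠿⣾⠒⠂⠀⠀
⠿⠿⠿⠿⣿⠿⠒⠀⠀
⠿⠿⠿⠿⠂⠴⠒⠀⠀
⠿⠿⠿⠿⠀⠀⠀⠀⠀
⠿⠿⠿⠿⠀⠀⠀⠀⠀

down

⠿⠿⠿⠿⠒⠴⠂⠒⠒
⠿⠿⠿⠿⣿⠒⠂⠀⠀
⠿⠿⠿⠿⠂⠒⣿⠀⠀
⠿⠿⠿⠿⠒⠒⠂⠀⠀
⠿⠿⠿⠿⣾⠿⠒⠀⠀
⠿⠿⠿⠿⠂⠴⠒⠀⠀
⠿⠿⠿⠿⠒⣿⠿⠀⠀
⠿⠿⠿⠿⠀⠀⠀⠀⠀
⠿⠿⠿⠿⠀⠀⠀⠀⠀

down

⠿⠿⠿⠿⣿⠒⠂⠀⠀
⠿⠿⠿⠿⠂⠒⣿⠀⠀
⠿⠿⠿⠿⠒⠒⠂⠀⠀
⠿⠿⠿⠿⣿⠿⠒⠀⠀
⠿⠿⠿⠿⣾⠴⠒⠀⠀
⠿⠿⠿⠿⠒⣿⠿⠀⠀
⠿⠿⠿⠿⠒⠒⠒⠀⠀
⠿⠿⠿⠿⠀⠀⠀⠀⠀
⠿⠿⠿⠿⠀⠀⠀⠀⠀

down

⠿⠿⠿⠿⠂⠒⣿⠀⠀
⠿⠿⠿⠿⠒⠒⠂⠀⠀
⠿⠿⠿⠿⣿⠿⠒⠀⠀
⠿⠿⠿⠿⠂⠴⠒⠀⠀
⠿⠿⠿⠿⣾⣿⠿⠀⠀
⠿⠿⠿⠿⠒⠒⠒⠀⠀
⠿⠿⠿⠿⣿⠒⠒⠀⠀
⠿⠿⠿⠿⠀⠀⠀⠀⠀
⠿⠿⠿⠿⠀⠀⠀⠀⠀

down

⠿⠿⠿⠿⠒⠒⠂⠀⠀
⠿⠿⠿⠿⣿⠿⠒⠀⠀
⠿⠿⠿⠿⠂⠴⠒⠀⠀
⠿⠿⠿⠿⠒⣿⠿⠀⠀
⠿⠿⠿⠿⣾⠒⠒⠀⠀
⠿⠿⠿⠿⣿⠒⠒⠀⠀
⠿⠿⠿⠿⠒⠿⠒⠀⠀
⠿⠿⠿⠿⠀⠀⠀⠀⠀
⠿⠿⠿⠿⠀⠀⠀⠀⠀

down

⠿⠿⠿⠿⣿⠿⠒⠀⠀
⠿⠿⠿⠿⠂⠴⠒⠀⠀
⠿⠿⠿⠿⠒⣿⠿⠀⠀
⠿⠿⠿⠿⠒⠒⠒⠀⠀
⠿⠿⠿⠿⣾⠒⠒⠀⠀
⠿⠿⠿⠿⠒⠿⠒⠀⠀
⠿⠿⠿⠿⠒⣿⠂⠀⠀
⠿⠿⠿⠿⠀⠀⠀⠀⠀
⠿⠿⠿⠿⠀⠀⠀⠀⠀

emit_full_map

⠒⣿⠒⠒⠂⠒⠂
⠂⣿⠒⠒⠒⠒⠒
⠂⠴⠒⠴⠒⠂⣿
⠒⠴⠂⠒⠒⠿⠴
⣿⠒⠂⠀⠀⠀⠀
⠂⠒⣿⠀⠀⠀⠀
⠒⠒⠂⠀⠀⠀⠀
⣿⠿⠒⠀⠀⠀⠀
⠂⠴⠒⠀⠀⠀⠀
⠒⣿⠿⠀⠀⠀⠀
⠒⠒⠒⠀⠀⠀⠀
⣾⠒⠒⠀⠀⠀⠀
⠒⠿⠒⠀⠀⠀⠀
⠒⣿⠂⠀⠀⠀⠀

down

⠿⠿⠿⠿⠂⠴⠒⠀⠀
⠿⠿⠿⠿⠒⣿⠿⠀⠀
⠿⠿⠿⠿⠒⠒⠒⠀⠀
⠿⠿⠿⠿⣿⠒⠒⠀⠀
⠿⠿⠿⠿⣾⠿⠒⠀⠀
⠿⠿⠿⠿⠒⣿⠂⠀⠀
⠿⠿⠿⠿⠿⣿⠒⠀⠀
⠿⠿⠿⠿⠀⠀⠀⠀⠀
⠿⠿⠿⠿⠀⠀⠀⠀⠀

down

⠿⠿⠿⠿⠒⣿⠿⠀⠀
⠿⠿⠿⠿⠒⠒⠒⠀⠀
⠿⠿⠿⠿⣿⠒⠒⠀⠀
⠿⠿⠿⠿⠒⠿⠒⠀⠀
⠿⠿⠿⠿⣾⣿⠂⠀⠀
⠿⠿⠿⠿⠿⣿⠒⠀⠀
⠿⠿⠿⠿⣿⠒⠒⠀⠀
⠿⠿⠿⠿⠀⠀⠀⠀⠀
⠿⠿⠿⠿⠀⠀⠀⠀⠀

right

⠿⠿⠿⠒⣿⠿⠀⠀⠀
⠿⠿⠿⠒⠒⠒⠀⠀⠀
⠿⠿⠿⣿⠒⠒⠂⠀⠀
⠿⠿⠿⠒⠿⠒⠂⠀⠀
⠿⠿⠿⠒⣾⠂⠴⠀⠀
⠿⠿⠿⠿⣿⠒⣿⠀⠀
⠿⠿⠿⣿⠒⠒⠂⠀⠀
⠿⠿⠿⠀⠀⠀⠀⠀⠀
⠿⠿⠿⠀⠀⠀⠀⠀⠀

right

⠿⠿⠒⣿⠿⠀⠀⠀⠀
⠿⠿⠒⠒⠒⠀⠀⠀⠀
⠿⠿⣿⠒⠒⠂⠿⠀⠀
⠿⠿⠒⠿⠒⠂⠒⠀⠀
⠿⠿⠒⣿⣾⠴⠂⠀⠀
⠿⠿⠿⣿⠒⣿⠒⠀⠀
⠿⠿⣿⠒⠒⠂⠒⠀⠀
⠿⠿⠀⠀⠀⠀⠀⠀⠀
⠿⠿⠀⠀⠀⠀⠀⠀⠀

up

⠿⠿⠂⠴⠒⠀⠀⠀⠀
⠿⠿⠒⣿⠿⠀⠀⠀⠀
⠿⠿⠒⠒⠒⠴⣿⠀⠀
⠿⠿⣿⠒⠒⠂⠿⠀⠀
⠿⠿⠒⠿⣾⠂⠒⠀⠀
⠿⠿⠒⣿⠂⠴⠂⠀⠀
⠿⠿⠿⣿⠒⣿⠒⠀⠀
⠿⠿⣿⠒⠒⠂⠒⠀⠀
⠿⠿⠀⠀⠀⠀⠀⠀⠀

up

⠿⠿⣿⠿⠒⠀⠀⠀⠀
⠿⠿⠂⠴⠒⠀⠀⠀⠀
⠿⠿⠒⣿⠿⣿⠂⠀⠀
⠿⠿⠒⠒⠒⠴⣿⠀⠀
⠿⠿⣿⠒⣾⠂⠿⠀⠀
⠿⠿⠒⠿⠒⠂⠒⠀⠀
⠿⠿⠒⣿⠂⠴⠂⠀⠀
⠿⠿⠿⣿⠒⣿⠒⠀⠀
⠿⠿⣿⠒⠒⠂⠒⠀⠀

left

⠿⠿⠿⣿⠿⠒⠀⠀⠀
⠿⠿⠿⠂⠴⠒⠀⠀⠀
⠿⠿⠿⠒⣿⠿⣿⠂⠀
⠿⠿⠿⠒⠒⠒⠴⣿⠀
⠿⠿⠿⣿⣾⠒⠂⠿⠀
⠿⠿⠿⠒⠿⠒⠂⠒⠀
⠿⠿⠿⠒⣿⠂⠴⠂⠀
⠿⠿⠿⠿⣿⠒⣿⠒⠀
⠿⠿⠿⣿⠒⠒⠂⠒⠀

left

⠿⠿⠿⠿⣿⠿⠒⠀⠀
⠿⠿⠿⠿⠂⠴⠒⠀⠀
⠿⠿⠿⠿⠒⣿⠿⣿⠂
⠿⠿⠿⠿⠒⠒⠒⠴⣿
⠿⠿⠿⠿⣾⠒⠒⠂⠿
⠿⠿⠿⠿⠒⠿⠒⠂⠒
⠿⠿⠿⠿⠒⣿⠂⠴⠂
⠿⠿⠿⠿⠿⣿⠒⣿⠒
⠿⠿⠿⠿⣿⠒⠒⠂⠒

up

⠿⠿⠿⠿⠒⠒⠂⠀⠀
⠿⠿⠿⠿⣿⠿⠒⠀⠀
⠿⠿⠿⠿⠂⠴⠒⠀⠀
⠿⠿⠿⠿⠒⣿⠿⣿⠂
⠿⠿⠿⠿⣾⠒⠒⠴⣿
⠿⠿⠿⠿⣿⠒⠒⠂⠿
⠿⠿⠿⠿⠒⠿⠒⠂⠒
⠿⠿⠿⠿⠒⣿⠂⠴⠂
⠿⠿⠿⠿⠿⣿⠒⣿⠒

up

⠿⠿⠿⠿⠂⠒⣿⠀⠀
⠿⠿⠿⠿⠒⠒⠂⠀⠀
⠿⠿⠿⠿⣿⠿⠒⠀⠀
⠿⠿⠿⠿⠂⠴⠒⠀⠀
⠿⠿⠿⠿⣾⣿⠿⣿⠂
⠿⠿⠿⠿⠒⠒⠒⠴⣿
⠿⠿⠿⠿⣿⠒⠒⠂⠿
⠿⠿⠿⠿⠒⠿⠒⠂⠒
⠿⠿⠿⠿⠒⣿⠂⠴⠂

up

⠿⠿⠿⠿⣿⠒⠂⠀⠀
⠿⠿⠿⠿⠂⠒⣿⠀⠀
⠿⠿⠿⠿⠒⠒⠂⠀⠀
⠿⠿⠿⠿⣿⠿⠒⠀⠀
⠿⠿⠿⠿⣾⠴⠒⠀⠀
⠿⠿⠿⠿⠒⣿⠿⣿⠂
⠿⠿⠿⠿⠒⠒⠒⠴⣿
⠿⠿⠿⠿⣿⠒⠒⠂⠿
⠿⠿⠿⠿⠒⠿⠒⠂⠒

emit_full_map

⠒⣿⠒⠒⠂⠒⠂
⠂⣿⠒⠒⠒⠒⠒
⠂⠴⠒⠴⠒⠂⣿
⠒⠴⠂⠒⠒⠿⠴
⣿⠒⠂⠀⠀⠀⠀
⠂⠒⣿⠀⠀⠀⠀
⠒⠒⠂⠀⠀⠀⠀
⣿⠿⠒⠀⠀⠀⠀
⣾⠴⠒⠀⠀⠀⠀
⠒⣿⠿⣿⠂⠀⠀
⠒⠒⠒⠴⣿⠀⠀
⣿⠒⠒⠂⠿⠀⠀
⠒⠿⠒⠂⠒⠀⠀
⠒⣿⠂⠴⠂⠀⠀
⠿⣿⠒⣿⠒⠀⠀
⣿⠒⠒⠂⠒⠀⠀


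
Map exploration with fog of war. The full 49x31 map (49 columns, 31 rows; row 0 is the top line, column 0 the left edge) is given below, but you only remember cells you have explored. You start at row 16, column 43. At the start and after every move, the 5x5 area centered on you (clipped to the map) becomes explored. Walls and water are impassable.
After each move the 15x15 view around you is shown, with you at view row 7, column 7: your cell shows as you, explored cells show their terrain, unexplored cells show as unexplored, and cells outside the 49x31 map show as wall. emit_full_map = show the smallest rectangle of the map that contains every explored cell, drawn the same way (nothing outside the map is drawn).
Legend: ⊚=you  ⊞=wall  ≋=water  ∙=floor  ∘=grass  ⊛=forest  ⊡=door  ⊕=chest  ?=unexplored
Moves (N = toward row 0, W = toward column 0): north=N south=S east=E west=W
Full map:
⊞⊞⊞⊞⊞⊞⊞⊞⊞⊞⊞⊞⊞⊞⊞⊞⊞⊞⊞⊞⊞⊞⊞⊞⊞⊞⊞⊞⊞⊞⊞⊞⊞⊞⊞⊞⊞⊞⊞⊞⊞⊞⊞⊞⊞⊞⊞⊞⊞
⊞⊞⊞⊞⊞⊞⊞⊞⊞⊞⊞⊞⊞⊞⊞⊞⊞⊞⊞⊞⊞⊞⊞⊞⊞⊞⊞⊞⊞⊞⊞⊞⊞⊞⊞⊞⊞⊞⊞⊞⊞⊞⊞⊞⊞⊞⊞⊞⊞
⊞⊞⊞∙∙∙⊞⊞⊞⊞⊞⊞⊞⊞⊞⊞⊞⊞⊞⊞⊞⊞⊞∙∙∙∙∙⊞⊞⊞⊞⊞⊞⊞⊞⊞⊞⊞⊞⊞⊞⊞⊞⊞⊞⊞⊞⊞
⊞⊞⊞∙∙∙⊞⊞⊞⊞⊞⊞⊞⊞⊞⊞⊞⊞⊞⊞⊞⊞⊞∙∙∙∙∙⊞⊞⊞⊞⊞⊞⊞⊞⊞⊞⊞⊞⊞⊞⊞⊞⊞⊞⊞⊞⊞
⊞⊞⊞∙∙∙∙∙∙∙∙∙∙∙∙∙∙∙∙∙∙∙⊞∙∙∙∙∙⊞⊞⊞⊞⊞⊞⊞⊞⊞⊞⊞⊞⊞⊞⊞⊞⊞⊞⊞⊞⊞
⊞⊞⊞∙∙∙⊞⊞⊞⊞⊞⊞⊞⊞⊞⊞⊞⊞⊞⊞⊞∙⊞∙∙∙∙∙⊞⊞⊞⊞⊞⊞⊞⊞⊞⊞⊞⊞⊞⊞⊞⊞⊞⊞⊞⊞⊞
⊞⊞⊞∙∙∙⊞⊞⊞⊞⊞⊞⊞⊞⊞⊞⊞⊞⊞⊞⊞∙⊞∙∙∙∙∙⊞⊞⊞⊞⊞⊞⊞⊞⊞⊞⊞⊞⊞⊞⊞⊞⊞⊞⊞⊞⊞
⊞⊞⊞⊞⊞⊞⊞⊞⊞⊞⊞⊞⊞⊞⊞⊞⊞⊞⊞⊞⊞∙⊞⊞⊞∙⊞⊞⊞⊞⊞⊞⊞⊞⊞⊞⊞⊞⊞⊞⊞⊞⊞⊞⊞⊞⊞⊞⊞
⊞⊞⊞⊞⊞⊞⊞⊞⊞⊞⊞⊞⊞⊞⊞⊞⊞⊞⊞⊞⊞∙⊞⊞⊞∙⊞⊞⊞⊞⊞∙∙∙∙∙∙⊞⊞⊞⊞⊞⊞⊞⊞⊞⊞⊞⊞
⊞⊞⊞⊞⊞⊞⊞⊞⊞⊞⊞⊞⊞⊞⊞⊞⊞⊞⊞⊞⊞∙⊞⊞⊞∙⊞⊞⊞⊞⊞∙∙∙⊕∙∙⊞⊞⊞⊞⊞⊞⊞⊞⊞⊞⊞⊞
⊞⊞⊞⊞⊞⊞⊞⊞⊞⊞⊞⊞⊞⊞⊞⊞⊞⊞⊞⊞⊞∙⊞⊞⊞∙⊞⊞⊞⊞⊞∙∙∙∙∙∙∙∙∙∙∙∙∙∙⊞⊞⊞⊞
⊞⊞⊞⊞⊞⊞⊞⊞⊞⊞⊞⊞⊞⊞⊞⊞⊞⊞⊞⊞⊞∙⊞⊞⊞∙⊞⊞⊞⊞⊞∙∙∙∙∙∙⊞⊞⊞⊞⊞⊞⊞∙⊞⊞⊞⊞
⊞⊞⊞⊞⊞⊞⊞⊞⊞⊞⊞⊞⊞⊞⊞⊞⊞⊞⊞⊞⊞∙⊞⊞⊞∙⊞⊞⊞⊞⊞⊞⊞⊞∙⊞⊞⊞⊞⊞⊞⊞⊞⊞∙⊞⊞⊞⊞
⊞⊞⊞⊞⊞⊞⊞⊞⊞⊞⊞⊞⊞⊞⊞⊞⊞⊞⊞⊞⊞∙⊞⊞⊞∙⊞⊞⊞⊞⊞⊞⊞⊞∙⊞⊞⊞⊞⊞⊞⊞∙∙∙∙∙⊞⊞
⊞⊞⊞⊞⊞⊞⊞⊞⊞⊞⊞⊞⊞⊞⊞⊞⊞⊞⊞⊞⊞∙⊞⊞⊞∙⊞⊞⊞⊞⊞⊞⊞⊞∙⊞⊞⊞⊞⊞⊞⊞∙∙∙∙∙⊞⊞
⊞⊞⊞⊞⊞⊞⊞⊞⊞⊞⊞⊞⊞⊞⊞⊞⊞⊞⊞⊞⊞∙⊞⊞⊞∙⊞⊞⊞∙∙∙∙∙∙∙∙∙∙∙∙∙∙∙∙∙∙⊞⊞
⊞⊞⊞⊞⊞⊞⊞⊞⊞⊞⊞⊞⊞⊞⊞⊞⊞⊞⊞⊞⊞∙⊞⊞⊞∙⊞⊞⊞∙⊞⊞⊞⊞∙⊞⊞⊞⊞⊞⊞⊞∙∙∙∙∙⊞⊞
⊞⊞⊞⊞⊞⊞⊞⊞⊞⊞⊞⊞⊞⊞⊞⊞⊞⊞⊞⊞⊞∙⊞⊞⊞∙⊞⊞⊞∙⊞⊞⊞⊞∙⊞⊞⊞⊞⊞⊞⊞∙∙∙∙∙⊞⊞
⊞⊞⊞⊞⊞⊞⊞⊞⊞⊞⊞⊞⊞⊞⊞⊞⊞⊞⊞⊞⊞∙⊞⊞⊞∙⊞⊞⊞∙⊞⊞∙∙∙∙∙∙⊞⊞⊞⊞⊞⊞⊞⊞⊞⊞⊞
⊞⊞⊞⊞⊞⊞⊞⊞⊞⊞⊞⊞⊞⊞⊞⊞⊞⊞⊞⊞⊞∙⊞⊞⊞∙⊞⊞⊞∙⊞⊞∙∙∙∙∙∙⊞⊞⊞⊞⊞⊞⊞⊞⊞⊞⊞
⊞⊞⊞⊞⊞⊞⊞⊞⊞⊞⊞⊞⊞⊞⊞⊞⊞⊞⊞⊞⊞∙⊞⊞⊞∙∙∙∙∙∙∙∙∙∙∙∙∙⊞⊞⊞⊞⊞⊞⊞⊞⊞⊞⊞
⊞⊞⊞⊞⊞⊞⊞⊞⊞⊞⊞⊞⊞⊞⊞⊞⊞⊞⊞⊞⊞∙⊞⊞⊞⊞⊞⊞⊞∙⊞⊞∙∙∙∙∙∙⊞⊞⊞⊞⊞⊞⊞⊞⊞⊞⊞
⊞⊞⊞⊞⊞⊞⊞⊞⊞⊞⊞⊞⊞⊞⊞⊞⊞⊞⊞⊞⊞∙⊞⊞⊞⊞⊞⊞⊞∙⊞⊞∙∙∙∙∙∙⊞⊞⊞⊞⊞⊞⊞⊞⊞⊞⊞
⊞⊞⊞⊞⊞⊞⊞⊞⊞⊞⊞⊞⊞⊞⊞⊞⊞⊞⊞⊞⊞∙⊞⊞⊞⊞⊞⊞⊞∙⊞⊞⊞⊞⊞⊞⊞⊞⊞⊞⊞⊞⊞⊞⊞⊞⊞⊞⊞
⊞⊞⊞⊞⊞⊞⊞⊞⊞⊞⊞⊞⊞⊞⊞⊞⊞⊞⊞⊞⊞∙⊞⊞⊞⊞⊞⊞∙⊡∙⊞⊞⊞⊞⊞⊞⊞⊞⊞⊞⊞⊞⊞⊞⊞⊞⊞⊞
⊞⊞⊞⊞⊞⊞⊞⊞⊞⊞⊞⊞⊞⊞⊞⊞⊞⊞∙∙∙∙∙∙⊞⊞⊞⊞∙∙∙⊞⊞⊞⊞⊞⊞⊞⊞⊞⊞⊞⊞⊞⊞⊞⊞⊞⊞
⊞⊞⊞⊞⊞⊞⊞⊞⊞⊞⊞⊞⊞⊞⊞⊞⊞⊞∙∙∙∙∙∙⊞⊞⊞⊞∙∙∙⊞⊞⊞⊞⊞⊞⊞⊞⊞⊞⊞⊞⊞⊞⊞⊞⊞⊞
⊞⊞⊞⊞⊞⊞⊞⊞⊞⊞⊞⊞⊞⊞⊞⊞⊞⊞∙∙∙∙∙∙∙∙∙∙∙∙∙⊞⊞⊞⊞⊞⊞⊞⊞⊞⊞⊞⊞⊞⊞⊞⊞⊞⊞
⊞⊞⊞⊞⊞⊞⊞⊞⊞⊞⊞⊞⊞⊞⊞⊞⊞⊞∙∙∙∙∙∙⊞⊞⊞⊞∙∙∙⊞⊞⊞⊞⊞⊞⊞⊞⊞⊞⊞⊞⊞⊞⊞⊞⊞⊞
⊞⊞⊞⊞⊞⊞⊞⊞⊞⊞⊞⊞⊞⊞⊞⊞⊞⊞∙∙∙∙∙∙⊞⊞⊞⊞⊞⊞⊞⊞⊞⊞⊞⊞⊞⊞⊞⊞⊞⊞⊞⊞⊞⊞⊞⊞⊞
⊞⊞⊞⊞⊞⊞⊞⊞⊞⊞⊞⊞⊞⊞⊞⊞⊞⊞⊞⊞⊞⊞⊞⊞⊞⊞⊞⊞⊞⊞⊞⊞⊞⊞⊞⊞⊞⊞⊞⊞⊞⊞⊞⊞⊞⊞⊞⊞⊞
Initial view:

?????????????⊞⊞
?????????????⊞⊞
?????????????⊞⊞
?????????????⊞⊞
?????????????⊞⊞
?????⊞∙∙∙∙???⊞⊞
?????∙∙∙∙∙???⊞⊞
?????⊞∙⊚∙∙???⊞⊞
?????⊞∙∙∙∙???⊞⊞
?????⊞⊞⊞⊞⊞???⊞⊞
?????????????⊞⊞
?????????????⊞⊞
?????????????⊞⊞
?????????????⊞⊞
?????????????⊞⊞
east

????????????⊞⊞⊞
????????????⊞⊞⊞
????????????⊞⊞⊞
????????????⊞⊞⊞
????????????⊞⊞⊞
????⊞∙∙∙∙∙??⊞⊞⊞
????∙∙∙∙∙∙??⊞⊞⊞
????⊞∙∙⊚∙∙??⊞⊞⊞
????⊞∙∙∙∙∙??⊞⊞⊞
????⊞⊞⊞⊞⊞⊞??⊞⊞⊞
????????????⊞⊞⊞
????????????⊞⊞⊞
????????????⊞⊞⊞
????????????⊞⊞⊞
????????????⊞⊞⊞

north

????????????⊞⊞⊞
????????????⊞⊞⊞
????????????⊞⊞⊞
????????????⊞⊞⊞
????????????⊞⊞⊞
?????∙∙∙∙∙??⊞⊞⊞
????⊞∙∙∙∙∙??⊞⊞⊞
????∙∙∙⊚∙∙??⊞⊞⊞
????⊞∙∙∙∙∙??⊞⊞⊞
????⊞∙∙∙∙∙??⊞⊞⊞
????⊞⊞⊞⊞⊞⊞??⊞⊞⊞
????????????⊞⊞⊞
????????????⊞⊞⊞
????????????⊞⊞⊞
????????????⊞⊞⊞

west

?????????????⊞⊞
?????????????⊞⊞
?????????????⊞⊞
?????????????⊞⊞
?????????????⊞⊞
?????⊞∙∙∙∙∙??⊞⊞
?????⊞∙∙∙∙∙??⊞⊞
?????∙∙⊚∙∙∙??⊞⊞
?????⊞∙∙∙∙∙??⊞⊞
?????⊞∙∙∙∙∙??⊞⊞
?????⊞⊞⊞⊞⊞⊞??⊞⊞
?????????????⊞⊞
?????????????⊞⊞
?????????????⊞⊞
?????????????⊞⊞

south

?????????????⊞⊞
?????????????⊞⊞
?????????????⊞⊞
?????????????⊞⊞
?????⊞∙∙∙∙∙??⊞⊞
?????⊞∙∙∙∙∙??⊞⊞
?????∙∙∙∙∙∙??⊞⊞
?????⊞∙⊚∙∙∙??⊞⊞
?????⊞∙∙∙∙∙??⊞⊞
?????⊞⊞⊞⊞⊞⊞??⊞⊞
?????????????⊞⊞
?????????????⊞⊞
?????????????⊞⊞
?????????????⊞⊞
?????????????⊞⊞

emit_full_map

⊞∙∙∙∙∙
⊞∙∙∙∙∙
∙∙∙∙∙∙
⊞∙⊚∙∙∙
⊞∙∙∙∙∙
⊞⊞⊞⊞⊞⊞

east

????????????⊞⊞⊞
????????????⊞⊞⊞
????????????⊞⊞⊞
????????????⊞⊞⊞
????⊞∙∙∙∙∙??⊞⊞⊞
????⊞∙∙∙∙∙??⊞⊞⊞
????∙∙∙∙∙∙??⊞⊞⊞
????⊞∙∙⊚∙∙??⊞⊞⊞
????⊞∙∙∙∙∙??⊞⊞⊞
????⊞⊞⊞⊞⊞⊞??⊞⊞⊞
????????????⊞⊞⊞
????????????⊞⊞⊞
????????????⊞⊞⊞
????????????⊞⊞⊞
????????????⊞⊞⊞

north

????????????⊞⊞⊞
????????????⊞⊞⊞
????????????⊞⊞⊞
????????????⊞⊞⊞
????????????⊞⊞⊞
????⊞∙∙∙∙∙??⊞⊞⊞
????⊞∙∙∙∙∙??⊞⊞⊞
????∙∙∙⊚∙∙??⊞⊞⊞
????⊞∙∙∙∙∙??⊞⊞⊞
????⊞∙∙∙∙∙??⊞⊞⊞
????⊞⊞⊞⊞⊞⊞??⊞⊞⊞
????????????⊞⊞⊞
????????????⊞⊞⊞
????????????⊞⊞⊞
????????????⊞⊞⊞

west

?????????????⊞⊞
?????????????⊞⊞
?????????????⊞⊞
?????????????⊞⊞
?????????????⊞⊞
?????⊞∙∙∙∙∙??⊞⊞
?????⊞∙∙∙∙∙??⊞⊞
?????∙∙⊚∙∙∙??⊞⊞
?????⊞∙∙∙∙∙??⊞⊞
?????⊞∙∙∙∙∙??⊞⊞
?????⊞⊞⊞⊞⊞⊞??⊞⊞
?????????????⊞⊞
?????????????⊞⊞
?????????????⊞⊞
?????????????⊞⊞

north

?????????????⊞⊞
?????????????⊞⊞
?????????????⊞⊞
?????????????⊞⊞
?????????????⊞⊞
?????⊞⊞⊞∙⊞???⊞⊞
?????⊞∙∙∙∙∙??⊞⊞
?????⊞∙⊚∙∙∙??⊞⊞
?????∙∙∙∙∙∙??⊞⊞
?????⊞∙∙∙∙∙??⊞⊞
?????⊞∙∙∙∙∙??⊞⊞
?????⊞⊞⊞⊞⊞⊞??⊞⊞
?????????????⊞⊞
?????????????⊞⊞
?????????????⊞⊞

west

??????????????⊞
??????????????⊞
??????????????⊞
??????????????⊞
??????????????⊞
?????⊞⊞⊞⊞∙⊞???⊞
?????⊞⊞∙∙∙∙∙??⊞
?????⊞⊞⊚∙∙∙∙??⊞
?????∙∙∙∙∙∙∙??⊞
?????⊞⊞∙∙∙∙∙??⊞
??????⊞∙∙∙∙∙??⊞
??????⊞⊞⊞⊞⊞⊞??⊞
??????????????⊞
??????????????⊞
??????????????⊞

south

??????????????⊞
??????????????⊞
??????????????⊞
??????????????⊞
?????⊞⊞⊞⊞∙⊞???⊞
?????⊞⊞∙∙∙∙∙??⊞
?????⊞⊞∙∙∙∙∙??⊞
?????∙∙⊚∙∙∙∙??⊞
?????⊞⊞∙∙∙∙∙??⊞
?????⊞⊞∙∙∙∙∙??⊞
??????⊞⊞⊞⊞⊞⊞??⊞
??????????????⊞
??????????????⊞
??????????????⊞
??????????????⊞

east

?????????????⊞⊞
?????????????⊞⊞
?????????????⊞⊞
?????????????⊞⊞
????⊞⊞⊞⊞∙⊞???⊞⊞
????⊞⊞∙∙∙∙∙??⊞⊞
????⊞⊞∙∙∙∙∙??⊞⊞
????∙∙∙⊚∙∙∙??⊞⊞
????⊞⊞∙∙∙∙∙??⊞⊞
????⊞⊞∙∙∙∙∙??⊞⊞
?????⊞⊞⊞⊞⊞⊞??⊞⊞
?????????????⊞⊞
?????????????⊞⊞
?????????????⊞⊞
?????????????⊞⊞

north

?????????????⊞⊞
?????????????⊞⊞
?????????????⊞⊞
?????????????⊞⊞
?????????????⊞⊞
????⊞⊞⊞⊞∙⊞???⊞⊞
????⊞⊞∙∙∙∙∙??⊞⊞
????⊞⊞∙⊚∙∙∙??⊞⊞
????∙∙∙∙∙∙∙??⊞⊞
????⊞⊞∙∙∙∙∙??⊞⊞
????⊞⊞∙∙∙∙∙??⊞⊞
?????⊞⊞⊞⊞⊞⊞??⊞⊞
?????????????⊞⊞
?????????????⊞⊞
?????????????⊞⊞

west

??????????????⊞
??????????????⊞
??????????????⊞
??????????????⊞
??????????????⊞
?????⊞⊞⊞⊞∙⊞???⊞
?????⊞⊞∙∙∙∙∙??⊞
?????⊞⊞⊚∙∙∙∙??⊞
?????∙∙∙∙∙∙∙??⊞
?????⊞⊞∙∙∙∙∙??⊞
?????⊞⊞∙∙∙∙∙??⊞
??????⊞⊞⊞⊞⊞⊞??⊞
??????????????⊞
??????????????⊞
??????????????⊞

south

??????????????⊞
??????????????⊞
??????????????⊞
??????????????⊞
?????⊞⊞⊞⊞∙⊞???⊞
?????⊞⊞∙∙∙∙∙??⊞
?????⊞⊞∙∙∙∙∙??⊞
?????∙∙⊚∙∙∙∙??⊞
?????⊞⊞∙∙∙∙∙??⊞
?????⊞⊞∙∙∙∙∙??⊞
??????⊞⊞⊞⊞⊞⊞??⊞
??????????????⊞
??????????????⊞
??????????????⊞
??????????????⊞

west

???????????????
???????????????
???????????????
???????????????
??????⊞⊞⊞⊞∙⊞???
?????⊞⊞⊞∙∙∙∙∙??
?????⊞⊞⊞∙∙∙∙∙??
?????∙∙⊚∙∙∙∙∙??
?????⊞⊞⊞∙∙∙∙∙??
?????⊞⊞⊞∙∙∙∙∙??
???????⊞⊞⊞⊞⊞⊞??
???????????????
???????????????
???????????????
???????????????

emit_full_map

?⊞⊞⊞⊞∙⊞?
⊞⊞⊞∙∙∙∙∙
⊞⊞⊞∙∙∙∙∙
∙∙⊚∙∙∙∙∙
⊞⊞⊞∙∙∙∙∙
⊞⊞⊞∙∙∙∙∙
??⊞⊞⊞⊞⊞⊞


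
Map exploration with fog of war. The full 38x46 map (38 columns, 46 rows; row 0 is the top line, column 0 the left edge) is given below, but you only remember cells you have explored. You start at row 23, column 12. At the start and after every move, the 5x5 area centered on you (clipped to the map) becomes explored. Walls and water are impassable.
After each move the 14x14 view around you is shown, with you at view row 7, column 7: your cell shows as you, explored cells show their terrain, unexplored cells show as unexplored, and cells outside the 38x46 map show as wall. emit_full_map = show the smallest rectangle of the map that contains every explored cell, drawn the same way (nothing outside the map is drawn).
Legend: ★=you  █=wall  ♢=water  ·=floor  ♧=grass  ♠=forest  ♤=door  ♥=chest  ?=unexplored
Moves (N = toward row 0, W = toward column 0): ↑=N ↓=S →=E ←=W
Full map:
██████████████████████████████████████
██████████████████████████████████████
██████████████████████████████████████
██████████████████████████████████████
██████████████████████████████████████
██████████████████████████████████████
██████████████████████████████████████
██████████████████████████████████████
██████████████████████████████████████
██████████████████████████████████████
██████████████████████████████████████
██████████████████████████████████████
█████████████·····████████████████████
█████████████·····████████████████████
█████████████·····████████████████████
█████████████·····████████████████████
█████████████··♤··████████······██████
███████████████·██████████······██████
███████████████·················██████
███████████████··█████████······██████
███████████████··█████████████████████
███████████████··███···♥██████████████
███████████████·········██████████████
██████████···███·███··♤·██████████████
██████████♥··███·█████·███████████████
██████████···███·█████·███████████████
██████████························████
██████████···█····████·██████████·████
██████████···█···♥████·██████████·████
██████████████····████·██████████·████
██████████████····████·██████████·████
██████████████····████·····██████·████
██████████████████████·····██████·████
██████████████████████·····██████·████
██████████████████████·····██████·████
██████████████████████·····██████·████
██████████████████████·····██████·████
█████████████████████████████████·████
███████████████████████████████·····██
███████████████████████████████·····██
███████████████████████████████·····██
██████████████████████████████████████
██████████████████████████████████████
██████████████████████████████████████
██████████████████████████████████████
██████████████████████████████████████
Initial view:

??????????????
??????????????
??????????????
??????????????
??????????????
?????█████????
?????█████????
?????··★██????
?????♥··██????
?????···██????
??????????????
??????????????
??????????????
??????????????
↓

??????????????
??????????????
??????????????
??????????????
?????█████????
?????█████????
?????···██????
?????♥·★██????
?????···██????
?????·····????
??????????????
??????????????
??????????????
??????????????

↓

??????????????
??????????????
??????????????
?????█████????
?????█████????
?????···██????
?????♥··██????
?????··★██????
?????·····????
?????···█·????
??????????????
??????????????
??????????????
??????????????

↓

??????????????
??????????????
?????█████????
?????█████????
?????···██????
?????♥··██????
?????···██????
?????··★··????
?????···█·????
?????···█·????
??????????????
??????????????
??????????????
??????????????

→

??????????????
??????????????
????█████?????
????█████?????
????···██?????
????♥··███????
????···███????
????···★··????
????···█··????
????···█··????
??????????????
??????????????
??????????????
??????????????

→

??????????????
??????????????
???█████??????
???█████??????
???···██??????
???♥··███·????
???···███·????
???····★··????
???···█···????
???···█···????
??????????????
??????????????
??????????????
??????????????

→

??????????????
??????????????
??█████???????
??█████???????
??···██???????
??♥··███·█????
??···███·█????
??·····★··????
??···█····????
??···█···♥????
??????????????
??????????????
??????????????
??????????????

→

??????????????
??????????????
?█████????????
?█████????????
?···██????????
?♥··███·██????
?···███·██????
?······★··????
?···█····█????
?···█···♥█????
??????????????
??????????????
??????????????
??????????????

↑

??????????????
??????????????
??????????????
?█████????????
?█████????????
?···███·██????
?♥··███·██????
?···███★██????
?·········????
?···█····█????
?···█···♥█????
??????????????
??????????????
??????????????

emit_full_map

█████????
█████????
···███·██
♥··███·██
···███★██
·········
···█····█
···█···♥█

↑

??????????????
??????????????
??????????????
??????????????
?█████????????
?█████····????
?···███·██????
?♥··███★██????
?···███·██????
?·········????
?···█····█????
?···█···♥█????
??????????????
??????????????

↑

??????????????
??????????????
??????????????
??????????????
??????????????
?█████··██????
?█████····????
?···███★██????
?♥··███·██????
?···███·██????
?·········????
?···█····█????
?···█···♥█????
??????????????

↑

??????????????
??????????????
??????????????
??????????????
??????????????
?????█··██????
?█████··██????
?█████·★··????
?···███·██????
?♥··███·██????
?···███·██????
?·········????
?···█····█????
?···█···♥█????

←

??????????????
??????????????
??????????????
??????????????
??????????????
?????██··██???
??█████··██???
??█████★···???
??···███·██???
??♥··███·██???
??···███·██???
??·········???
??···█····█???
??···█···♥█???

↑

??????????????
??????????????
??????????????
??????????????
??????????????
?????██··█????
?????██··██???
??█████★·██???
??█████····???
??···███·██???
??♥··███·██???
??···███·██???
??·········???
??···█····█???

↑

??????????????
??????????????
??????????????
??????????????
??????????????
?????██···????
?????██··█????
?????██★·██???
??█████··██???
??█████····???
??···███·██???
??♥··███·██???
??···███·██???
??·········???

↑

??????????????
??????????????
??????????????
??????????????
??????????????
?????██·██????
?????██···????
?????██★·█????
?????██··██???
??█████··██???
??█████····???
??···███·██???
??♥··███·██???
??···███·██???

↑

??????????????
??????????????
??????????????
??????????????
??????????????
?????··♤··????
?????██·██????
?????██★··????
?????██··█????
?????██··██???
??█████··██???
??█████····???
??···███·██???
??♥··███·██???

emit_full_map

???··♤··?
???██·██?
???██★··?
???██··█?
???██··██
█████··██
█████····
···███·██
♥··███·██
···███·██
·········
···█····█
···█···♥█
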